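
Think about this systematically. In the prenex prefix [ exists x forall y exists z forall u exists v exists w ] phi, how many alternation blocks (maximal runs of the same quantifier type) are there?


Quantifier-type sequence: E A E A E E  (A=forall, E=exists)
Group into maximal same-type runs:
  Ex1 | Ax1 | Ex1 | Ax1 | Ex2
Number of blocks = 5

5


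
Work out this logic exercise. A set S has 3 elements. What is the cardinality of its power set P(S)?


The power set of a set with n elements has 2^n elements.
|P(S)| = 2^3 = 8

8


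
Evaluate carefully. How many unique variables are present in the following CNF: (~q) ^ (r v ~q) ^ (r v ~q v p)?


Identify each variable that appears in the formula.
Variables found: p, q, r
Count = 3

3


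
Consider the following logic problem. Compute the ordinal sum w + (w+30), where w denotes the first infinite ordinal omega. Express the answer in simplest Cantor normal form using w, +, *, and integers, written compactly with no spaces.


Compute w + (w+30).
Ordinal + is associative but NOT commutative; for finite n>0, n + w = w but w + n stays w+n.
w + (w+30) = (w+w) + 30 = w*2+30.
Result = w*2+30

w*2+30


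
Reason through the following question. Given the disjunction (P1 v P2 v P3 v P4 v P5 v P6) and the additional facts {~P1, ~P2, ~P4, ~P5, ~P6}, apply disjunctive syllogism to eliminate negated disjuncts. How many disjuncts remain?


Original disjuncts (6): P1, P2, P3, P4, P5, P6
Negated (eliminate): ~P1, ~P2, ~P4, ~P5, ~P6
Remaining disjuncts: P3
Count = 6 - 5 = 1

1


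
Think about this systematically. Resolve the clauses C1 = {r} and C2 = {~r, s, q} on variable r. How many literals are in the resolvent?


Remove r from C1 and ~r from C2.
C1 remainder: {}
C2 remainder: {s, q}
Union (resolvent): {q, s}
Resolvent has 2 literal(s).

2


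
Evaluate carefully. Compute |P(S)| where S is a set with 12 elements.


The power set of a set with n elements has 2^n elements.
|P(S)| = 2^12 = 4096

4096


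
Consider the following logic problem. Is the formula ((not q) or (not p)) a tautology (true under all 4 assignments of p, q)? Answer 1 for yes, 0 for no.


Check all 4 assignments:
p=0, q=0: 1
p=0, q=1: 1
p=1, q=0: 1
p=1, q=1: 0
Satisfying count = 3/4.
Tautology iff count = 4: no.

0


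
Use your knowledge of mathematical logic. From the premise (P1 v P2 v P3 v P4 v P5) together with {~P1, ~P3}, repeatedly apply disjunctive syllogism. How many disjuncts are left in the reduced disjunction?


Original disjuncts (5): P1, P2, P3, P4, P5
Negated (eliminate): ~P1, ~P3
Remaining disjuncts: P2, P4, P5
Count = 5 - 2 = 3

3


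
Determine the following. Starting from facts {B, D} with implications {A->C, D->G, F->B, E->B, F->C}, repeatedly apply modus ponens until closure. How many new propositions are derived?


Initial facts: {B, D}
Apply modus ponens to closure:
  D and D->G  =>  G
Final known: {B, D, G}
New propositions: {G}
Count = 1

1


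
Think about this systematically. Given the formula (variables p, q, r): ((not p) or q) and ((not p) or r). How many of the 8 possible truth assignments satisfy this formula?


Evaluate all 8 assignments for p, q, r:
p=0, q=0, r=0: 1
p=0, q=0, r=1: 1
p=0, q=1, r=0: 1
p=0, q=1, r=1: 1
p=1, q=0, r=0: 0
p=1, q=0, r=1: 0
p=1, q=1, r=0: 0
p=1, q=1, r=1: 1
Satisfying count = 5

5


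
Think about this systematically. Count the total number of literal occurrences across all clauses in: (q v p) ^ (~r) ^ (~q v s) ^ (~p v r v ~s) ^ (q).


Counting literals in each clause:
Clause 1: 2 literal(s)
Clause 2: 1 literal(s)
Clause 3: 2 literal(s)
Clause 4: 3 literal(s)
Clause 5: 1 literal(s)
Total = 9

9


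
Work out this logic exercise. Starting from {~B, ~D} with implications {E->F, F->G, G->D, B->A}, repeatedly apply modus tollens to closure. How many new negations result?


Initial negated facts: {~B, ~D}
Apply modus tollens to closure:
  ~D and G->D  =>  ~G
  ~G and F->G  =>  ~F
  ~F and E->F  =>  ~E
Final negated: {~B, ~D, ~E, ~F, ~G}
New negations: {~E, ~F, ~G}
Count = 3

3


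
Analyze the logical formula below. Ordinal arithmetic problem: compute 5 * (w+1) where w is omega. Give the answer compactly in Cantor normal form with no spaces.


Compute 5 * (w+1).
Ordinal * is associative and left-distributive over +, but NOT commutative; for finite n>1, n*w = w but w*n stays w*n.
By left-distributivity: 5 * (w+1) = 5*w + 5*1 = w + 5 = w+5.
Result = w+5

w+5


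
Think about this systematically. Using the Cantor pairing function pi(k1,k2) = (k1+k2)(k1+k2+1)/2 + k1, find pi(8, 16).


k1 + k2 = 24
(k1+k2)(k1+k2+1)/2 = 24 * 25 / 2 = 300
pi = 300 + 8 = 308

308


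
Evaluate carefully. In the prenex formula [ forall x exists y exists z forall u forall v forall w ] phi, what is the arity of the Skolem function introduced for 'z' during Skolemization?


Quantifier prefix: forall x exists y exists z forall u forall v forall w
'z' is existentially quantified at position 3.
Universal variables preceding it: x
Skolem function arity = 1

1


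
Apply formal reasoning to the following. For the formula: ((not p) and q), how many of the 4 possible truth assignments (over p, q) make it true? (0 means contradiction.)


Check all 4 assignments:
p=0, q=0: 0
p=0, q=1: 1
p=1, q=0: 0
p=1, q=1: 0
Count of True = 1

1


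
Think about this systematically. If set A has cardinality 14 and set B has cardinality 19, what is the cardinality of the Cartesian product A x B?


The Cartesian product A x B contains all ordered pairs (a, b).
|A x B| = |A| * |B| = 14 * 19 = 266

266


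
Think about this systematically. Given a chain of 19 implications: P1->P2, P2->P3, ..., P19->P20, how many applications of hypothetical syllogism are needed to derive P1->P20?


With 19 implications in a chain connecting 20 propositions:
P1->P2, P2->P3, ..., P19->P20
Steps needed = (number of implications) - 1 = 19 - 1 = 18

18


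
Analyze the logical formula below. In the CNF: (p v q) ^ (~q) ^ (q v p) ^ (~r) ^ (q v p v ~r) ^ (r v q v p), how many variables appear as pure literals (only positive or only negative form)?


Check each variable for pure literal status:
p: pure positive
q: mixed (not pure)
r: mixed (not pure)
Pure literal count = 1

1


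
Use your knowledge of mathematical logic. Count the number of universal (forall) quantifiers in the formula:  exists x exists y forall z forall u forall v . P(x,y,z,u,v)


Quantifier prefix: exists x exists y forall z forall u forall v
Mark each quantifier type:
  E E U U U
Universal count = 3, Existential count = 2
Asked for universal (forall) quantifiers: 3

3


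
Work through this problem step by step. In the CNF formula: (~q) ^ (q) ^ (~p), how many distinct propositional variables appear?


Identify each variable that appears in the formula.
Variables found: p, q
Count = 2

2


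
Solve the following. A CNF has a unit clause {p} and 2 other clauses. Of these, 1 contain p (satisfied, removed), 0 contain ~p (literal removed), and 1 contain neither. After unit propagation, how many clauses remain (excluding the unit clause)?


Satisfied (removed): 1
Shortened (remain): 0
Unchanged (remain): 1
Remaining = 0 + 1 = 1

1


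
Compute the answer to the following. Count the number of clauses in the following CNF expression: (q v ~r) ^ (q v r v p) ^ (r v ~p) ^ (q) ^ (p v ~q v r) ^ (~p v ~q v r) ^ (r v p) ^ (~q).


A CNF formula is a conjunction of clauses.
Clauses are separated by ^.
Counting the conjuncts: 8 clauses.

8


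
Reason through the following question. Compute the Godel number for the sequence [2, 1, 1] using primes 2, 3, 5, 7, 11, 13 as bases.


Encode each element as an exponent of the corresponding prime:
  2^2 = 4
  3^1 = 3
  5^1 = 5
Product = 4 * 3 * 5 = 60

60


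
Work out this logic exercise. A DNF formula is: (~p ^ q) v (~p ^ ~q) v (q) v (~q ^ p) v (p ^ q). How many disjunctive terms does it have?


A DNF formula is a disjunction of terms (conjunctions).
Terms are separated by v.
Counting the disjuncts: 5 terms.

5


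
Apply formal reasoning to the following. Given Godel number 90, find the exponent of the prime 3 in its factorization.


Factorize 90 by dividing by 3 repeatedly.
Division steps: 3 divides 90 exactly 2 time(s).
Exponent of 3 = 2

2


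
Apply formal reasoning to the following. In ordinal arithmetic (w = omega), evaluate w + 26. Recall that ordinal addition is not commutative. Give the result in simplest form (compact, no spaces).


Compute w + 26.
Ordinal + is associative but NOT commutative; for finite n>0, n + w = w but w + n stays w+n.
w + 26 is already in normal form (a successor ordinal beyond w).
Result = w+26

w+26


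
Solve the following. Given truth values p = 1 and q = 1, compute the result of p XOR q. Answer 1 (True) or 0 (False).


p = 1, q = 1
Operation: p XOR q
Evaluate: 1 XOR 1 = 0

0


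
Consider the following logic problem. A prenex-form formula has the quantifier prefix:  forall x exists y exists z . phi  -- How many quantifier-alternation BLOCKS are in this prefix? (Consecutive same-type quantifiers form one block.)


Quantifier-type sequence: A E E  (A=forall, E=exists)
Group into maximal same-type runs:
  Ax1 | Ex2
Number of blocks = 2

2


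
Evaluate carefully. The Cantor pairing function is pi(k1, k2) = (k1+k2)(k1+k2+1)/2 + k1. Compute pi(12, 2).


k1 + k2 = 14
(k1+k2)(k1+k2+1)/2 = 14 * 15 / 2 = 105
pi = 105 + 12 = 117

117


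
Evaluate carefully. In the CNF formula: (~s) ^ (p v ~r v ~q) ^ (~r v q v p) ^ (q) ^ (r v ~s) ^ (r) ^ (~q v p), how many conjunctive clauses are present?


A CNF formula is a conjunction of clauses.
Clauses are separated by ^.
Counting the conjuncts: 7 clauses.

7


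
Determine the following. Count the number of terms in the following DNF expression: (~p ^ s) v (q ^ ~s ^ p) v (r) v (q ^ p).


A DNF formula is a disjunction of terms (conjunctions).
Terms are separated by v.
Counting the disjuncts: 4 terms.

4


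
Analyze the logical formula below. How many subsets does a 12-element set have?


The power set of a set with n elements has 2^n elements.
|P(S)| = 2^12 = 4096

4096


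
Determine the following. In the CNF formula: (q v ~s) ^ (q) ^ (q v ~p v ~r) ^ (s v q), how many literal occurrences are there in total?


Counting literals in each clause:
Clause 1: 2 literal(s)
Clause 2: 1 literal(s)
Clause 3: 3 literal(s)
Clause 4: 2 literal(s)
Total = 8

8


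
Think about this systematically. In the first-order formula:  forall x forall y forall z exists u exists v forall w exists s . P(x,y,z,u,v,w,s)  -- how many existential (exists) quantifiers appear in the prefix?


Quantifier prefix: forall x forall y forall z exists u exists v forall w exists s
Mark each quantifier type:
  U U U E E U E
Universal count = 4, Existential count = 3
Asked for existential (exists) quantifiers: 3

3


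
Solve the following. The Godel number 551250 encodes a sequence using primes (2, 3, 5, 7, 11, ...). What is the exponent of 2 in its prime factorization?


Factorize 551250 by dividing by 2 repeatedly.
Division steps: 2 divides 551250 exactly 1 time(s).
Exponent of 2 = 1

1


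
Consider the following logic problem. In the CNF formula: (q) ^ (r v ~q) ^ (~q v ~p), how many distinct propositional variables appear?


Identify each variable that appears in the formula.
Variables found: p, q, r
Count = 3

3


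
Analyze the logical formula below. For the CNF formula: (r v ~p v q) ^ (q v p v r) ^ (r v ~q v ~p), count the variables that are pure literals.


Check each variable for pure literal status:
p: mixed (not pure)
q: mixed (not pure)
r: pure positive
Pure literal count = 1

1


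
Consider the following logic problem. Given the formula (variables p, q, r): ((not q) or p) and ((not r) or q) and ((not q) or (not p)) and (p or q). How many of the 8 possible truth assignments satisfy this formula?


Evaluate all 8 assignments for p, q, r:
p=0, q=0, r=0: 0
p=0, q=0, r=1: 0
p=0, q=1, r=0: 0
p=0, q=1, r=1: 0
p=1, q=0, r=0: 1
p=1, q=0, r=1: 0
p=1, q=1, r=0: 0
p=1, q=1, r=1: 0
Satisfying count = 1

1


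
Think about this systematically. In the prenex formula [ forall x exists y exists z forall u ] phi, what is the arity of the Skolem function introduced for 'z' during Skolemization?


Quantifier prefix: forall x exists y exists z forall u
'z' is existentially quantified at position 3.
Universal variables preceding it: x
Skolem function arity = 1

1


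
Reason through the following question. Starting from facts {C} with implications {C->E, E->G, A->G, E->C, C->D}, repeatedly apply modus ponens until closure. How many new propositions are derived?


Initial facts: {C}
Apply modus ponens to closure:
  C and C->E  =>  E
  E and E->G  =>  G
  C and C->D  =>  D
Final known: {C, D, E, G}
New propositions: {D, E, G}
Count = 3

3


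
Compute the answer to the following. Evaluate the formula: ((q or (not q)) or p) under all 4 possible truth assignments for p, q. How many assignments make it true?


Check all 4 assignments:
p=0, q=0: 1
p=0, q=1: 1
p=1, q=0: 1
p=1, q=1: 1
Count of True = 4

4


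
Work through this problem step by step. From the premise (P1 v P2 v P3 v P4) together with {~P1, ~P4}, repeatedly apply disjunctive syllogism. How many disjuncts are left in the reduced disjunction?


Original disjuncts (4): P1, P2, P3, P4
Negated (eliminate): ~P1, ~P4
Remaining disjuncts: P2, P3
Count = 4 - 2 = 2

2


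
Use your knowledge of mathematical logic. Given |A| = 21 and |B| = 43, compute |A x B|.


The Cartesian product A x B contains all ordered pairs (a, b).
|A x B| = |A| * |B| = 21 * 43 = 903

903


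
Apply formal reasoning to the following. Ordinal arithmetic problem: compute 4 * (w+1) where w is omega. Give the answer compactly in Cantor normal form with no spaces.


Compute 4 * (w+1).
Ordinal * is associative and left-distributive over +, but NOT commutative; for finite n>1, n*w = w but w*n stays w*n.
By left-distributivity: 4 * (w+1) = 4*w + 4*1 = w + 4 = w+4.
Result = w+4

w+4


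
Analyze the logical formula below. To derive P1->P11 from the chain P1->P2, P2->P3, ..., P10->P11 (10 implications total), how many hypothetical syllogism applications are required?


With 10 implications in a chain connecting 11 propositions:
P1->P2, P2->P3, ..., P10->P11
Steps needed = (number of implications) - 1 = 10 - 1 = 9

9


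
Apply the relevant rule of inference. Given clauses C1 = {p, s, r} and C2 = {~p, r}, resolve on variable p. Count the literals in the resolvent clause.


Remove p from C1 and ~p from C2.
C1 remainder: {s, r}
C2 remainder: {r}
Union (resolvent): {r, s}
Resolvent has 2 literal(s).

2


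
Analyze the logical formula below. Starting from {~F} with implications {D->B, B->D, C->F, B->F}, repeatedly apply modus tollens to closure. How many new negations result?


Initial negated facts: {~F}
Apply modus tollens to closure:
  ~F and C->F  =>  ~C
  ~F and B->F  =>  ~B
  ~B and D->B  =>  ~D
Final negated: {~B, ~C, ~D, ~F}
New negations: {~B, ~C, ~D}
Count = 3

3


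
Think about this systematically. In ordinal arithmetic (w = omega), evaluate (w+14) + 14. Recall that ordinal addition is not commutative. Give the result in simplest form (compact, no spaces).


Compute (w+14) + 14.
Ordinal + is associative but NOT commutative; for finite n>0, n + w = w but w + n stays w+n.
By associativity: (w+14) + 14 = w + (14+14) = w+28.
Result = w+28

w+28


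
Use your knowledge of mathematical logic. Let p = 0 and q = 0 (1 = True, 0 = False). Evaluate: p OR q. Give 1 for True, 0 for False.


p = 0, q = 0
Operation: p OR q
Evaluate: 0 OR 0 = 0

0


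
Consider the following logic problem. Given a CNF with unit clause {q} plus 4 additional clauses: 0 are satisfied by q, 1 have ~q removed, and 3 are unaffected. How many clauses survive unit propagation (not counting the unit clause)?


Satisfied (removed): 0
Shortened (remain): 1
Unchanged (remain): 3
Remaining = 1 + 3 = 4

4


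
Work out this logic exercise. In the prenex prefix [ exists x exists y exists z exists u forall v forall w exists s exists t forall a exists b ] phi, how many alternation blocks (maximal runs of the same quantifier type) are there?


Quantifier-type sequence: E E E E A A E E A E  (A=forall, E=exists)
Group into maximal same-type runs:
  Ex4 | Ax2 | Ex2 | Ax1 | Ex1
Number of blocks = 5

5


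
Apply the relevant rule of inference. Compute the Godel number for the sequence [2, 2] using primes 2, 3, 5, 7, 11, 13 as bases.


Encode each element as an exponent of the corresponding prime:
  2^2 = 4
  3^2 = 9
Product = 4 * 9 = 36

36


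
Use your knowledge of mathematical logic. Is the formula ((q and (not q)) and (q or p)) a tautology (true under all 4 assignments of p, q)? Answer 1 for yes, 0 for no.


Check all 4 assignments:
p=0, q=0: 0
p=0, q=1: 0
p=1, q=0: 0
p=1, q=1: 0
Satisfying count = 0/4.
Tautology iff count = 4: no.

0


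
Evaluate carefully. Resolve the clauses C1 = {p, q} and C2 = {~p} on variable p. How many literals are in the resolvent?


Remove p from C1 and ~p from C2.
C1 remainder: {q}
C2 remainder: {}
Union (resolvent): {q}
Resolvent has 1 literal(s).

1


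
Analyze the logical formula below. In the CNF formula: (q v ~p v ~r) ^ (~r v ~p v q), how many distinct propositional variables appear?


Identify each variable that appears in the formula.
Variables found: p, q, r
Count = 3

3


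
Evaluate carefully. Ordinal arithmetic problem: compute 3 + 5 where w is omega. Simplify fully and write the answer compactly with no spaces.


Compute 3 + 5.
Ordinal + is associative but NOT commutative; for finite n>0, n + w = w but w + n stays w+n.
Both operands finite; ordinal + agrees with natural +: 3 + 5 = 8.
Result = 8

8


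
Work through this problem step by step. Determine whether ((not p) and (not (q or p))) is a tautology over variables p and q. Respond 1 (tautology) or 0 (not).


Check all 4 assignments:
p=0, q=0: 1
p=0, q=1: 0
p=1, q=0: 0
p=1, q=1: 0
Satisfying count = 1/4.
Tautology iff count = 4: no.

0


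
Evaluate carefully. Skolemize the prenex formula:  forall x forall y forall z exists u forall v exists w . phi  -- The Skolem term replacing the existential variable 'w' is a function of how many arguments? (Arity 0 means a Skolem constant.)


Quantifier prefix: forall x forall y forall z exists u forall v exists w
'w' is existentially quantified at position 6.
Universal variables preceding it: x, y, z, v
Skolem function arity = 4

4


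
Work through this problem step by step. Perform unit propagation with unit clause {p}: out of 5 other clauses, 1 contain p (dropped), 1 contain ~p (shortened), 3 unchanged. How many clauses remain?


Satisfied (removed): 1
Shortened (remain): 1
Unchanged (remain): 3
Remaining = 1 + 3 = 4

4


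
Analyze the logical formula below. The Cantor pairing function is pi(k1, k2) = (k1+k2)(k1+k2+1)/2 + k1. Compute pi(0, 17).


k1 + k2 = 17
(k1+k2)(k1+k2+1)/2 = 17 * 18 / 2 = 153
pi = 153 + 0 = 153

153


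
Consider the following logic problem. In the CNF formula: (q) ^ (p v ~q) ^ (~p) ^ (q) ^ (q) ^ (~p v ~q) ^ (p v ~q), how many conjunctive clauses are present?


A CNF formula is a conjunction of clauses.
Clauses are separated by ^.
Counting the conjuncts: 7 clauses.

7


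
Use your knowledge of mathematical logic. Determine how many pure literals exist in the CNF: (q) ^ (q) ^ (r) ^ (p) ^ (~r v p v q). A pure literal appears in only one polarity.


Check each variable for pure literal status:
p: pure positive
q: pure positive
r: mixed (not pure)
Pure literal count = 2

2


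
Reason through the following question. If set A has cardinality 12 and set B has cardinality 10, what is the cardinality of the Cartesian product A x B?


The Cartesian product A x B contains all ordered pairs (a, b).
|A x B| = |A| * |B| = 12 * 10 = 120

120


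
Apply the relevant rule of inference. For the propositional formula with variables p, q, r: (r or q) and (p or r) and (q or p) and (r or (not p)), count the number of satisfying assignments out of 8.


Evaluate all 8 assignments for p, q, r:
p=0, q=0, r=0: 0
p=0, q=0, r=1: 0
p=0, q=1, r=0: 0
p=0, q=1, r=1: 1
p=1, q=0, r=0: 0
p=1, q=0, r=1: 1
p=1, q=1, r=0: 0
p=1, q=1, r=1: 1
Satisfying count = 3

3


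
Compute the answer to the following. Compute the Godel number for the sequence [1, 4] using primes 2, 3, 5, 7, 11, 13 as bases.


Encode each element as an exponent of the corresponding prime:
  2^1 = 2
  3^4 = 81
Product = 2 * 81 = 162

162


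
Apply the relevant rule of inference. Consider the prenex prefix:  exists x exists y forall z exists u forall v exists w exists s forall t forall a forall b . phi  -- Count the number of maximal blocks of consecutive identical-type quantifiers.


Quantifier-type sequence: E E A E A E E A A A  (A=forall, E=exists)
Group into maximal same-type runs:
  Ex2 | Ax1 | Ex1 | Ax1 | Ex2 | Ax3
Number of blocks = 6

6


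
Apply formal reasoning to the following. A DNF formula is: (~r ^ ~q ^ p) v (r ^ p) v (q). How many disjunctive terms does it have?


A DNF formula is a disjunction of terms (conjunctions).
Terms are separated by v.
Counting the disjuncts: 3 terms.

3


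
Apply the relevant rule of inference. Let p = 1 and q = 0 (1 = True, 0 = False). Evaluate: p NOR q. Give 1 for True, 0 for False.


p = 1, q = 0
Operation: p NOR q
Evaluate: 1 NOR 0 = 0

0


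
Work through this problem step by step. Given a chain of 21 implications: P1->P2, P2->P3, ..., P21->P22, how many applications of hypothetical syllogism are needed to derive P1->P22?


With 21 implications in a chain connecting 22 propositions:
P1->P2, P2->P3, ..., P21->P22
Steps needed = (number of implications) - 1 = 21 - 1 = 20

20


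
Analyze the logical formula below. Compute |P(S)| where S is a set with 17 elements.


The power set of a set with n elements has 2^n elements.
|P(S)| = 2^17 = 131072

131072


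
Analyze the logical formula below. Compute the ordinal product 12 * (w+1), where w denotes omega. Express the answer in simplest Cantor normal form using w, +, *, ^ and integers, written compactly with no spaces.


Compute 12 * (w+1).
Ordinal * is associative and left-distributive over +, but NOT commutative; for finite n>1, n*w = w but w*n stays w*n.
By left-distributivity: 12 * (w+1) = 12*w + 12*1 = w + 12 = w+12.
Result = w+12

w+12


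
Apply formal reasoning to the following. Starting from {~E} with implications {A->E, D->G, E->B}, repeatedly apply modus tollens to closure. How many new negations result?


Initial negated facts: {~E}
Apply modus tollens to closure:
  ~E and A->E  =>  ~A
Final negated: {~A, ~E}
New negations: {~A}
Count = 1

1


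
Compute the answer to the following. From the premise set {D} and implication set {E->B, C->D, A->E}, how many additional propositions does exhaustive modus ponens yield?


Initial facts: {D}
Apply modus ponens to closure:
  (no implication fires)
Final known: {D}
New propositions: {(none)}
Count = 0

0


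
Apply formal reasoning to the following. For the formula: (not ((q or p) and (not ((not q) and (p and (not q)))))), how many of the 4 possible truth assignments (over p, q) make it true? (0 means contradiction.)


Check all 4 assignments:
p=0, q=0: 1
p=0, q=1: 0
p=1, q=0: 1
p=1, q=1: 0
Count of True = 2

2


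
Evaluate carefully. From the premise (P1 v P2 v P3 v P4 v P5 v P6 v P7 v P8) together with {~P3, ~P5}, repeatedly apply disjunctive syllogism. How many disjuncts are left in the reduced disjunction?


Original disjuncts (8): P1, P2, P3, P4, P5, P6, P7, P8
Negated (eliminate): ~P3, ~P5
Remaining disjuncts: P1, P2, P4, P6, P7, P8
Count = 8 - 2 = 6

6


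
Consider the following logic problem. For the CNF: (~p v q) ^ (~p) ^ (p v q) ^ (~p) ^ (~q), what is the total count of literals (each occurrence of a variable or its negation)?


Counting literals in each clause:
Clause 1: 2 literal(s)
Clause 2: 1 literal(s)
Clause 3: 2 literal(s)
Clause 4: 1 literal(s)
Clause 5: 1 literal(s)
Total = 7

7


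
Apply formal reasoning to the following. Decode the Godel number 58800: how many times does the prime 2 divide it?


Factorize 58800 by dividing by 2 repeatedly.
Division steps: 2 divides 58800 exactly 4 time(s).
Exponent of 2 = 4

4


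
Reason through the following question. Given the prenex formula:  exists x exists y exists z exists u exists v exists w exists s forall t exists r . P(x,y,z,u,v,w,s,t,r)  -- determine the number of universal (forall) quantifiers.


Quantifier prefix: exists x exists y exists z exists u exists v exists w exists s forall t exists r
Mark each quantifier type:
  E E E E E E E U E
Universal count = 1, Existential count = 8
Asked for universal (forall) quantifiers: 1

1


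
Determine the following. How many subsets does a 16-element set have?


The power set of a set with n elements has 2^n elements.
|P(S)| = 2^16 = 65536

65536


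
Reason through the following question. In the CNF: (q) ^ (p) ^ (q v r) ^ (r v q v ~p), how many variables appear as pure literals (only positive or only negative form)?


Check each variable for pure literal status:
p: mixed (not pure)
q: pure positive
r: pure positive
Pure literal count = 2

2


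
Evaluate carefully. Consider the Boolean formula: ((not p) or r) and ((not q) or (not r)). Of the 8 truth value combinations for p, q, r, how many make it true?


Evaluate all 8 assignments for p, q, r:
p=0, q=0, r=0: 1
p=0, q=0, r=1: 1
p=0, q=1, r=0: 1
p=0, q=1, r=1: 0
p=1, q=0, r=0: 0
p=1, q=0, r=1: 1
p=1, q=1, r=0: 0
p=1, q=1, r=1: 0
Satisfying count = 4

4


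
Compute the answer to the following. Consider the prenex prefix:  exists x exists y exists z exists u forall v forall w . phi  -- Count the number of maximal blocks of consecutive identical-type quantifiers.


Quantifier-type sequence: E E E E A A  (A=forall, E=exists)
Group into maximal same-type runs:
  Ex4 | Ax2
Number of blocks = 2

2


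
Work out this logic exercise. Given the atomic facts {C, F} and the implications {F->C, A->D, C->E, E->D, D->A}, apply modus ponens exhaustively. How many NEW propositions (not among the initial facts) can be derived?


Initial facts: {C, F}
Apply modus ponens to closure:
  C and C->E  =>  E
  E and E->D  =>  D
  D and D->A  =>  A
Final known: {A, C, D, E, F}
New propositions: {A, D, E}
Count = 3

3


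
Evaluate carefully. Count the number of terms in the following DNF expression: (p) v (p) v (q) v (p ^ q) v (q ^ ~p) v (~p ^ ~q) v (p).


A DNF formula is a disjunction of terms (conjunctions).
Terms are separated by v.
Counting the disjuncts: 7 terms.

7


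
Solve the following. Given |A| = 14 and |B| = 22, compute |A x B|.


The Cartesian product A x B contains all ordered pairs (a, b).
|A x B| = |A| * |B| = 14 * 22 = 308

308


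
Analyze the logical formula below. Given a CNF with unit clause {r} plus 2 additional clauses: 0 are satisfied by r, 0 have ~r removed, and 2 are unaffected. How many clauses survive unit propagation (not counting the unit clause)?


Satisfied (removed): 0
Shortened (remain): 0
Unchanged (remain): 2
Remaining = 0 + 2 = 2

2


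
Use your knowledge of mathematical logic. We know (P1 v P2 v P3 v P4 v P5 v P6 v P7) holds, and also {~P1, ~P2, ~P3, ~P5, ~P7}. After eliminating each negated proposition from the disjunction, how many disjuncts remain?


Original disjuncts (7): P1, P2, P3, P4, P5, P6, P7
Negated (eliminate): ~P1, ~P2, ~P3, ~P5, ~P7
Remaining disjuncts: P4, P6
Count = 7 - 5 = 2

2


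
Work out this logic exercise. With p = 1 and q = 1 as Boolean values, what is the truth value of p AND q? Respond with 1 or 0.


p = 1, q = 1
Operation: p AND q
Evaluate: 1 AND 1 = 1

1


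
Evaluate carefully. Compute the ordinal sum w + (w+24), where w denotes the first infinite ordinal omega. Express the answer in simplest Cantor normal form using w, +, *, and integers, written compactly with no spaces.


Compute w + (w+24).
Ordinal + is associative but NOT commutative; for finite n>0, n + w = w but w + n stays w+n.
w + (w+24) = (w+w) + 24 = w*2+24.
Result = w*2+24

w*2+24


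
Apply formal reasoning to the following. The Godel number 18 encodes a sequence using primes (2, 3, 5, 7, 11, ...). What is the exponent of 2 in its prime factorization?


Factorize 18 by dividing by 2 repeatedly.
Division steps: 2 divides 18 exactly 1 time(s).
Exponent of 2 = 1

1


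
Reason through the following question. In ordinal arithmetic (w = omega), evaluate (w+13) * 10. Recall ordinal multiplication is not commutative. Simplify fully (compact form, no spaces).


Compute (w+13) * 10.
Ordinal * is associative and left-distributive over +, but NOT commutative; for finite n>1, n*w = w but w*n stays w*n.
(w+13) * 10 = (w+13) repeated 10 times. Each intermediate +13 is absorbed by the following w; only the last survives: w*10+13.
Result = w*10+13

w*10+13


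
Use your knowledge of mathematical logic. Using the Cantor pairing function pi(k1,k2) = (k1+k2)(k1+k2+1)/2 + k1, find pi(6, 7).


k1 + k2 = 13
(k1+k2)(k1+k2+1)/2 = 13 * 14 / 2 = 91
pi = 91 + 6 = 97

97


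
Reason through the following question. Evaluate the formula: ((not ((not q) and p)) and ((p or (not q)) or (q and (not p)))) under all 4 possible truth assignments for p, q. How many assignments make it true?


Check all 4 assignments:
p=0, q=0: 1
p=0, q=1: 1
p=1, q=0: 0
p=1, q=1: 1
Count of True = 3

3


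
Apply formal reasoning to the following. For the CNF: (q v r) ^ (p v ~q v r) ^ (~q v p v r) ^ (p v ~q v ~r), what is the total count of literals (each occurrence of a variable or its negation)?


Counting literals in each clause:
Clause 1: 2 literal(s)
Clause 2: 3 literal(s)
Clause 3: 3 literal(s)
Clause 4: 3 literal(s)
Total = 11

11


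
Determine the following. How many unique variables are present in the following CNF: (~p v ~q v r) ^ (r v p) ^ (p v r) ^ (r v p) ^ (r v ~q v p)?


Identify each variable that appears in the formula.
Variables found: p, q, r
Count = 3

3


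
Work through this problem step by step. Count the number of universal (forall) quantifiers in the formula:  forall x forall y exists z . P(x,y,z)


Quantifier prefix: forall x forall y exists z
Mark each quantifier type:
  U U E
Universal count = 2, Existential count = 1
Asked for universal (forall) quantifiers: 2

2


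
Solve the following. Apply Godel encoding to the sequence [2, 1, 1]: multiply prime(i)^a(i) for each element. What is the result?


Encode each element as an exponent of the corresponding prime:
  2^2 = 4
  3^1 = 3
  5^1 = 5
Product = 4 * 3 * 5 = 60

60


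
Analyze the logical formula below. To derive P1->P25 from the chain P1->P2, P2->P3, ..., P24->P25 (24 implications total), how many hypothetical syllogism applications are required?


With 24 implications in a chain connecting 25 propositions:
P1->P2, P2->P3, ..., P24->P25
Steps needed = (number of implications) - 1 = 24 - 1 = 23

23


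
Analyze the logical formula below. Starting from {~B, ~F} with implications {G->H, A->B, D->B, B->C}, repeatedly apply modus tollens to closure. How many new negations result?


Initial negated facts: {~B, ~F}
Apply modus tollens to closure:
  ~B and A->B  =>  ~A
  ~B and D->B  =>  ~D
Final negated: {~A, ~B, ~D, ~F}
New negations: {~A, ~D}
Count = 2

2


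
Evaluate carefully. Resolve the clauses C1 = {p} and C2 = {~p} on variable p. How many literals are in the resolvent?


Remove p from C1 and ~p from C2.
C1 remainder: {}
C2 remainder: {}
Union (resolvent): {} (empty clause)
Resolvent has 0 literal(s).

0


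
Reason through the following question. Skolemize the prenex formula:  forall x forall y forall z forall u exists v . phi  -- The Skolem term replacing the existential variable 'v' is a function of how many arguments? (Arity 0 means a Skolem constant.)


Quantifier prefix: forall x forall y forall z forall u exists v
'v' is existentially quantified at position 5.
Universal variables preceding it: x, y, z, u
Skolem function arity = 4

4


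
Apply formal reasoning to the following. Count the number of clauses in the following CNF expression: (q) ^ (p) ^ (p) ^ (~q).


A CNF formula is a conjunction of clauses.
Clauses are separated by ^.
Counting the conjuncts: 4 clauses.

4


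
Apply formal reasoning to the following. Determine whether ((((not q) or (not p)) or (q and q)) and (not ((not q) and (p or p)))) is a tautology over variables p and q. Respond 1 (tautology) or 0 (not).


Check all 4 assignments:
p=0, q=0: 1
p=0, q=1: 1
p=1, q=0: 0
p=1, q=1: 1
Satisfying count = 3/4.
Tautology iff count = 4: no.

0


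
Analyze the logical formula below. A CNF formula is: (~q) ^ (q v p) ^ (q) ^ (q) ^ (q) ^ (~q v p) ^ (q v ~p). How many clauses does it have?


A CNF formula is a conjunction of clauses.
Clauses are separated by ^.
Counting the conjuncts: 7 clauses.

7


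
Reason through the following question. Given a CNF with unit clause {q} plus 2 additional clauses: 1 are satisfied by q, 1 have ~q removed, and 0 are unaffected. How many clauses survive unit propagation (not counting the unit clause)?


Satisfied (removed): 1
Shortened (remain): 1
Unchanged (remain): 0
Remaining = 1 + 0 = 1

1


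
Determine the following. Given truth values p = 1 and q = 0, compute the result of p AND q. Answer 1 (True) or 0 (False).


p = 1, q = 0
Operation: p AND q
Evaluate: 1 AND 0 = 0

0


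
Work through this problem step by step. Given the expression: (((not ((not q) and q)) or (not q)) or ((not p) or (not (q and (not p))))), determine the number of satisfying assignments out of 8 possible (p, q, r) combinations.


Check all 8 assignments:
p=0, q=0, r=0: 1
p=0, q=0, r=1: 1
p=0, q=1, r=0: 1
p=0, q=1, r=1: 1
p=1, q=0, r=0: 1
p=1, q=0, r=1: 1
p=1, q=1, r=0: 1
p=1, q=1, r=1: 1
Count of True = 8

8


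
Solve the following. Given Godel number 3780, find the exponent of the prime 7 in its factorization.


Factorize 3780 by dividing by 7 repeatedly.
Division steps: 7 divides 3780 exactly 1 time(s).
Exponent of 7 = 1

1


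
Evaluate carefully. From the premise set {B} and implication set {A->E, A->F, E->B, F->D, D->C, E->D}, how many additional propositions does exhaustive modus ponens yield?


Initial facts: {B}
Apply modus ponens to closure:
  (no implication fires)
Final known: {B}
New propositions: {(none)}
Count = 0

0


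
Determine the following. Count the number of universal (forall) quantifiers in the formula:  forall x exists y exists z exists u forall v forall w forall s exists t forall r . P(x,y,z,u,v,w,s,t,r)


Quantifier prefix: forall x exists y exists z exists u forall v forall w forall s exists t forall r
Mark each quantifier type:
  U E E E U U U E U
Universal count = 5, Existential count = 4
Asked for universal (forall) quantifiers: 5

5


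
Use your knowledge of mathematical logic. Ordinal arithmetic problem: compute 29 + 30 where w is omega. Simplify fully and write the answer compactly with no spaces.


Compute 29 + 30.
Ordinal + is associative but NOT commutative; for finite n>0, n + w = w but w + n stays w+n.
Both operands finite; ordinal + agrees with natural +: 29 + 30 = 59.
Result = 59

59


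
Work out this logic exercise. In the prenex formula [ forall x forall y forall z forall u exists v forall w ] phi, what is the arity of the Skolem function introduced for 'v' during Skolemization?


Quantifier prefix: forall x forall y forall z forall u exists v forall w
'v' is existentially quantified at position 5.
Universal variables preceding it: x, y, z, u
Skolem function arity = 4

4


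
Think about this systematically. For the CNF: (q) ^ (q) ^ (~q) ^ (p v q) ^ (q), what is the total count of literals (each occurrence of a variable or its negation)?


Counting literals in each clause:
Clause 1: 1 literal(s)
Clause 2: 1 literal(s)
Clause 3: 1 literal(s)
Clause 4: 2 literal(s)
Clause 5: 1 literal(s)
Total = 6

6


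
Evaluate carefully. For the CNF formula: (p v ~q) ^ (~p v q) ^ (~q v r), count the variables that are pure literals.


Check each variable for pure literal status:
p: mixed (not pure)
q: mixed (not pure)
r: pure positive
Pure literal count = 1

1


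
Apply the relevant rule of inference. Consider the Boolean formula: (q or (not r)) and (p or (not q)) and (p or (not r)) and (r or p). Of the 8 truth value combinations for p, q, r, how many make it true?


Evaluate all 8 assignments for p, q, r:
p=0, q=0, r=0: 0
p=0, q=0, r=1: 0
p=0, q=1, r=0: 0
p=0, q=1, r=1: 0
p=1, q=0, r=0: 1
p=1, q=0, r=1: 0
p=1, q=1, r=0: 1
p=1, q=1, r=1: 1
Satisfying count = 3

3


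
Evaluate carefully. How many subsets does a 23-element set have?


The power set of a set with n elements has 2^n elements.
|P(S)| = 2^23 = 8388608

8388608


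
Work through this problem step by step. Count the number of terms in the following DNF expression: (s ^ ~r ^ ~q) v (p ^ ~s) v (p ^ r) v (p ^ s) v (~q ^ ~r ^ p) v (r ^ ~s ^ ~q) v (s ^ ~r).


A DNF formula is a disjunction of terms (conjunctions).
Terms are separated by v.
Counting the disjuncts: 7 terms.

7


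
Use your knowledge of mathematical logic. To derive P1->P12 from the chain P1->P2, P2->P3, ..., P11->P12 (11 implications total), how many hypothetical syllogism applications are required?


With 11 implications in a chain connecting 12 propositions:
P1->P2, P2->P3, ..., P11->P12
Steps needed = (number of implications) - 1 = 11 - 1 = 10

10


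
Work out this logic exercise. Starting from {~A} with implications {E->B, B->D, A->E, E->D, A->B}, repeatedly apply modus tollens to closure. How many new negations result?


Initial negated facts: {~A}
Apply modus tollens to closure:
  (no implication fires)
Final negated: {~A}
New negations: {(none)}
Count = 0

0


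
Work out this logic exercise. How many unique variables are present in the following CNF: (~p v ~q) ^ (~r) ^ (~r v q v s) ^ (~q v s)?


Identify each variable that appears in the formula.
Variables found: p, q, r, s
Count = 4

4


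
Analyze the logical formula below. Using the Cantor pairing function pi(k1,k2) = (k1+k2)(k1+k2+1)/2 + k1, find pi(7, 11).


k1 + k2 = 18
(k1+k2)(k1+k2+1)/2 = 18 * 19 / 2 = 171
pi = 171 + 7 = 178

178


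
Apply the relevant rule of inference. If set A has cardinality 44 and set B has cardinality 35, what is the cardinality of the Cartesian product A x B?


The Cartesian product A x B contains all ordered pairs (a, b).
|A x B| = |A| * |B| = 44 * 35 = 1540

1540


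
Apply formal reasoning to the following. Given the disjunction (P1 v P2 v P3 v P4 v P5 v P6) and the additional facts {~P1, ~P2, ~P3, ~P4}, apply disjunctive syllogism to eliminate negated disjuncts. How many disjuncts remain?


Original disjuncts (6): P1, P2, P3, P4, P5, P6
Negated (eliminate): ~P1, ~P2, ~P3, ~P4
Remaining disjuncts: P5, P6
Count = 6 - 4 = 2

2


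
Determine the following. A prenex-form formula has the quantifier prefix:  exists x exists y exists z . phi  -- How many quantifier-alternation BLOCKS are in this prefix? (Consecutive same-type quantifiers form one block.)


Quantifier-type sequence: E E E  (A=forall, E=exists)
Group into maximal same-type runs:
  Ex3
Number of blocks = 1

1


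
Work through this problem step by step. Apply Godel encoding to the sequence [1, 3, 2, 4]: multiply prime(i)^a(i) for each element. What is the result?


Encode each element as an exponent of the corresponding prime:
  2^1 = 2
  3^3 = 27
  5^2 = 25
  7^4 = 2401
Product = 2 * 27 * 25 * 2401 = 3241350

3241350


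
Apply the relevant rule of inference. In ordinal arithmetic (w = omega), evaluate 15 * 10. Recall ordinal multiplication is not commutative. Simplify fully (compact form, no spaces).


Compute 15 * 10.
Ordinal * is associative and left-distributive over +, but NOT commutative; for finite n>1, n*w = w but w*n stays w*n.
Both finite; ordinal * agrees with natural *: 15 * 10 = 150.
Result = 150

150
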